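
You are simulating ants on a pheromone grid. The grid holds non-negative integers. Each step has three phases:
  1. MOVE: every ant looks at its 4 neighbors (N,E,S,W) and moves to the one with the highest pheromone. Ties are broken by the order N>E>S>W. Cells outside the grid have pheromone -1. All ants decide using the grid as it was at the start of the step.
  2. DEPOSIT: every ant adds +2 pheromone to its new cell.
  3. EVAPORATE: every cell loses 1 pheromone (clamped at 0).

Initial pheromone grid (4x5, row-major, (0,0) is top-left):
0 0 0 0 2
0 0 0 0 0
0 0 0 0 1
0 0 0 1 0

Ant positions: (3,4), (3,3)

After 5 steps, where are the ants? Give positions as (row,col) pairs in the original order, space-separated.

Step 1: ant0:(3,4)->N->(2,4) | ant1:(3,3)->N->(2,3)
  grid max=2 at (2,4)
Step 2: ant0:(2,4)->W->(2,3) | ant1:(2,3)->E->(2,4)
  grid max=3 at (2,4)
Step 3: ant0:(2,3)->E->(2,4) | ant1:(2,4)->W->(2,3)
  grid max=4 at (2,4)
Step 4: ant0:(2,4)->W->(2,3) | ant1:(2,3)->E->(2,4)
  grid max=5 at (2,4)
Step 5: ant0:(2,3)->E->(2,4) | ant1:(2,4)->W->(2,3)
  grid max=6 at (2,4)

(2,4) (2,3)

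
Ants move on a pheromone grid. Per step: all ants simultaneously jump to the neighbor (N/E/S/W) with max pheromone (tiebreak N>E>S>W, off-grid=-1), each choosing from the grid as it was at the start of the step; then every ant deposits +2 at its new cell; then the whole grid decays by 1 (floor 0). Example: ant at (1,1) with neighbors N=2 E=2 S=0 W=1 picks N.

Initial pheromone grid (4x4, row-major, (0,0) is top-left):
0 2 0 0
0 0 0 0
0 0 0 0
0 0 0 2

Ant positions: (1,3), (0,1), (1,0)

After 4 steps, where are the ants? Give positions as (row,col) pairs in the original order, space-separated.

Step 1: ant0:(1,3)->N->(0,3) | ant1:(0,1)->E->(0,2) | ant2:(1,0)->N->(0,0)
  grid max=1 at (0,0)
Step 2: ant0:(0,3)->W->(0,2) | ant1:(0,2)->E->(0,3) | ant2:(0,0)->E->(0,1)
  grid max=2 at (0,1)
Step 3: ant0:(0,2)->E->(0,3) | ant1:(0,3)->W->(0,2) | ant2:(0,1)->E->(0,2)
  grid max=5 at (0,2)
Step 4: ant0:(0,3)->W->(0,2) | ant1:(0,2)->E->(0,3) | ant2:(0,2)->E->(0,3)
  grid max=6 at (0,2)

(0,2) (0,3) (0,3)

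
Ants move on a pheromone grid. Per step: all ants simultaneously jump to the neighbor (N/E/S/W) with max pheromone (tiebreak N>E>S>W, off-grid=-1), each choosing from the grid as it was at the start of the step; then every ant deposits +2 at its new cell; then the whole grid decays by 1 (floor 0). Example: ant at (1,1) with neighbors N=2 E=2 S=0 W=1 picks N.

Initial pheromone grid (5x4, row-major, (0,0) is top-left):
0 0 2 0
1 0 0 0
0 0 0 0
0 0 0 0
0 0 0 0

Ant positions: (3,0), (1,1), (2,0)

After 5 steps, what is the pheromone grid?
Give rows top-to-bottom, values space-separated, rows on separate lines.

After step 1: ants at (2,0),(1,0),(1,0)
  0 0 1 0
  4 0 0 0
  1 0 0 0
  0 0 0 0
  0 0 0 0
After step 2: ants at (1,0),(2,0),(2,0)
  0 0 0 0
  5 0 0 0
  4 0 0 0
  0 0 0 0
  0 0 0 0
After step 3: ants at (2,0),(1,0),(1,0)
  0 0 0 0
  8 0 0 0
  5 0 0 0
  0 0 0 0
  0 0 0 0
After step 4: ants at (1,0),(2,0),(2,0)
  0 0 0 0
  9 0 0 0
  8 0 0 0
  0 0 0 0
  0 0 0 0
After step 5: ants at (2,0),(1,0),(1,0)
  0 0 0 0
  12 0 0 0
  9 0 0 0
  0 0 0 0
  0 0 0 0

0 0 0 0
12 0 0 0
9 0 0 0
0 0 0 0
0 0 0 0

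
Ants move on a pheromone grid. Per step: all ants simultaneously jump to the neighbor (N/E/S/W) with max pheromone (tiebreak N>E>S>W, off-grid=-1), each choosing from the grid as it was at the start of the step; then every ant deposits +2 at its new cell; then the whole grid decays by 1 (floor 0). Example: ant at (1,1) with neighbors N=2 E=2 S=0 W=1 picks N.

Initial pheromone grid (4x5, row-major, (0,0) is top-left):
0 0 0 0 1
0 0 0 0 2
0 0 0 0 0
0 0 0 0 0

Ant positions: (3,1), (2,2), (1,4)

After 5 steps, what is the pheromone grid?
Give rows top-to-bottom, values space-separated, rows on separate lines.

After step 1: ants at (2,1),(1,2),(0,4)
  0 0 0 0 2
  0 0 1 0 1
  0 1 0 0 0
  0 0 0 0 0
After step 2: ants at (1,1),(0,2),(1,4)
  0 0 1 0 1
  0 1 0 0 2
  0 0 0 0 0
  0 0 0 0 0
After step 3: ants at (0,1),(0,3),(0,4)
  0 1 0 1 2
  0 0 0 0 1
  0 0 0 0 0
  0 0 0 0 0
After step 4: ants at (0,2),(0,4),(1,4)
  0 0 1 0 3
  0 0 0 0 2
  0 0 0 0 0
  0 0 0 0 0
After step 5: ants at (0,3),(1,4),(0,4)
  0 0 0 1 4
  0 0 0 0 3
  0 0 0 0 0
  0 0 0 0 0

0 0 0 1 4
0 0 0 0 3
0 0 0 0 0
0 0 0 0 0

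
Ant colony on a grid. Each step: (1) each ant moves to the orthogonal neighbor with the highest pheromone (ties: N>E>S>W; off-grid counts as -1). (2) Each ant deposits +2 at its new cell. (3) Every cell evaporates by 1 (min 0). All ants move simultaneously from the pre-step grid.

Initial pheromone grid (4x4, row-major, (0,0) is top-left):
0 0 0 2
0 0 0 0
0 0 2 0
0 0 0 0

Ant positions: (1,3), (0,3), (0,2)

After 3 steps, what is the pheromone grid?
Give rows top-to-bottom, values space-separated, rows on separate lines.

After step 1: ants at (0,3),(1,3),(0,3)
  0 0 0 5
  0 0 0 1
  0 0 1 0
  0 0 0 0
After step 2: ants at (1,3),(0,3),(1,3)
  0 0 0 6
  0 0 0 4
  0 0 0 0
  0 0 0 0
After step 3: ants at (0,3),(1,3),(0,3)
  0 0 0 9
  0 0 0 5
  0 0 0 0
  0 0 0 0

0 0 0 9
0 0 0 5
0 0 0 0
0 0 0 0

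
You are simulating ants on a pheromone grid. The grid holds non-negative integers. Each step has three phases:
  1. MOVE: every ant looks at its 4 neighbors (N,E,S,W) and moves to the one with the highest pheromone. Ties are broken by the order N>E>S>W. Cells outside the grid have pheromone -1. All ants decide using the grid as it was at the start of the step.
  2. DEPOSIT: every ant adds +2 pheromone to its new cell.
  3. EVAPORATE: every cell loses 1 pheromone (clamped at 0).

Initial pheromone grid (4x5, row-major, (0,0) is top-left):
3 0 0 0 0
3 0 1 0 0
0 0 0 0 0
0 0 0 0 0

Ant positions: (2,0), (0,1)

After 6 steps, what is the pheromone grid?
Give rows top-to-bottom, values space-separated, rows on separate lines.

After step 1: ants at (1,0),(0,0)
  4 0 0 0 0
  4 0 0 0 0
  0 0 0 0 0
  0 0 0 0 0
After step 2: ants at (0,0),(1,0)
  5 0 0 0 0
  5 0 0 0 0
  0 0 0 0 0
  0 0 0 0 0
After step 3: ants at (1,0),(0,0)
  6 0 0 0 0
  6 0 0 0 0
  0 0 0 0 0
  0 0 0 0 0
After step 4: ants at (0,0),(1,0)
  7 0 0 0 0
  7 0 0 0 0
  0 0 0 0 0
  0 0 0 0 0
After step 5: ants at (1,0),(0,0)
  8 0 0 0 0
  8 0 0 0 0
  0 0 0 0 0
  0 0 0 0 0
After step 6: ants at (0,0),(1,0)
  9 0 0 0 0
  9 0 0 0 0
  0 0 0 0 0
  0 0 0 0 0

9 0 0 0 0
9 0 0 0 0
0 0 0 0 0
0 0 0 0 0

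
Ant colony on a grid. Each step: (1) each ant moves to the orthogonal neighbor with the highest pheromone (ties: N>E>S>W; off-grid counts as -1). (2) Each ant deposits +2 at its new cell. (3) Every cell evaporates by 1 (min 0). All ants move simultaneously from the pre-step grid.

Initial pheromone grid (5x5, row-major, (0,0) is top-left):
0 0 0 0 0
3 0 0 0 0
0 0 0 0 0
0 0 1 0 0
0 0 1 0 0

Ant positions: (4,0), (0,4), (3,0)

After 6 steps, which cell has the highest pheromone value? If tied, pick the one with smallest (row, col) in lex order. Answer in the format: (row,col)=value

Answer: (1,0)=7

Derivation:
Step 1: ant0:(4,0)->N->(3,0) | ant1:(0,4)->S->(1,4) | ant2:(3,0)->N->(2,0)
  grid max=2 at (1,0)
Step 2: ant0:(3,0)->N->(2,0) | ant1:(1,4)->N->(0,4) | ant2:(2,0)->N->(1,0)
  grid max=3 at (1,0)
Step 3: ant0:(2,0)->N->(1,0) | ant1:(0,4)->S->(1,4) | ant2:(1,0)->S->(2,0)
  grid max=4 at (1,0)
Step 4: ant0:(1,0)->S->(2,0) | ant1:(1,4)->N->(0,4) | ant2:(2,0)->N->(1,0)
  grid max=5 at (1,0)
Step 5: ant0:(2,0)->N->(1,0) | ant1:(0,4)->S->(1,4) | ant2:(1,0)->S->(2,0)
  grid max=6 at (1,0)
Step 6: ant0:(1,0)->S->(2,0) | ant1:(1,4)->N->(0,4) | ant2:(2,0)->N->(1,0)
  grid max=7 at (1,0)
Final grid:
  0 0 0 0 1
  7 0 0 0 0
  6 0 0 0 0
  0 0 0 0 0
  0 0 0 0 0
Max pheromone 7 at (1,0)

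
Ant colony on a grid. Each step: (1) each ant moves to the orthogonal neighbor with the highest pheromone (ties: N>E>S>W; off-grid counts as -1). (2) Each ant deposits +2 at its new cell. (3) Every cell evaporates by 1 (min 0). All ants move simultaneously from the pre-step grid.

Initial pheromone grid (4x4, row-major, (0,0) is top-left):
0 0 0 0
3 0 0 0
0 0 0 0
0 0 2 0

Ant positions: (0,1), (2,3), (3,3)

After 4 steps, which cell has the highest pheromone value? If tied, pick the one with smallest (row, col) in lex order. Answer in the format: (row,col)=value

Step 1: ant0:(0,1)->E->(0,2) | ant1:(2,3)->N->(1,3) | ant2:(3,3)->W->(3,2)
  grid max=3 at (3,2)
Step 2: ant0:(0,2)->E->(0,3) | ant1:(1,3)->N->(0,3) | ant2:(3,2)->N->(2,2)
  grid max=3 at (0,3)
Step 3: ant0:(0,3)->S->(1,3) | ant1:(0,3)->S->(1,3) | ant2:(2,2)->S->(3,2)
  grid max=3 at (1,3)
Step 4: ant0:(1,3)->N->(0,3) | ant1:(1,3)->N->(0,3) | ant2:(3,2)->N->(2,2)
  grid max=5 at (0,3)
Final grid:
  0 0 0 5
  0 0 0 2
  0 0 1 0
  0 0 2 0
Max pheromone 5 at (0,3)

Answer: (0,3)=5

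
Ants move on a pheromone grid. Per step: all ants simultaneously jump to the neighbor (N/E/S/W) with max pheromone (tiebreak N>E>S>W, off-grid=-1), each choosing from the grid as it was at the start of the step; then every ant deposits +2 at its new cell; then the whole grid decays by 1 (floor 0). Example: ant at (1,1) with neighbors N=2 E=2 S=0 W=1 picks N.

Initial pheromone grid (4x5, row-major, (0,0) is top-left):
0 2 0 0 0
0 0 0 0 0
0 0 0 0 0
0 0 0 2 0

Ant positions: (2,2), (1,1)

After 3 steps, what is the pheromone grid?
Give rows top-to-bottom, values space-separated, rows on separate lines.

After step 1: ants at (1,2),(0,1)
  0 3 0 0 0
  0 0 1 0 0
  0 0 0 0 0
  0 0 0 1 0
After step 2: ants at (0,2),(0,2)
  0 2 3 0 0
  0 0 0 0 0
  0 0 0 0 0
  0 0 0 0 0
After step 3: ants at (0,1),(0,1)
  0 5 2 0 0
  0 0 0 0 0
  0 0 0 0 0
  0 0 0 0 0

0 5 2 0 0
0 0 0 0 0
0 0 0 0 0
0 0 0 0 0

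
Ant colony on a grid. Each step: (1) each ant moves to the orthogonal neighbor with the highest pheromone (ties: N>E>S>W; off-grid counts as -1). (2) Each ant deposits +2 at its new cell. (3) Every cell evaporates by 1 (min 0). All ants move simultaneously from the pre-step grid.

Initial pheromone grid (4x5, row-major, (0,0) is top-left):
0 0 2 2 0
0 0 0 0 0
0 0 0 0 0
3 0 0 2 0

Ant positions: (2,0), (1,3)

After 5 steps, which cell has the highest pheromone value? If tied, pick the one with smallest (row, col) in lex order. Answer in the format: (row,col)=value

Answer: (3,0)=4

Derivation:
Step 1: ant0:(2,0)->S->(3,0) | ant1:(1,3)->N->(0,3)
  grid max=4 at (3,0)
Step 2: ant0:(3,0)->N->(2,0) | ant1:(0,3)->W->(0,2)
  grid max=3 at (3,0)
Step 3: ant0:(2,0)->S->(3,0) | ant1:(0,2)->E->(0,3)
  grid max=4 at (3,0)
Step 4: ant0:(3,0)->N->(2,0) | ant1:(0,3)->W->(0,2)
  grid max=3 at (3,0)
Step 5: ant0:(2,0)->S->(3,0) | ant1:(0,2)->E->(0,3)
  grid max=4 at (3,0)
Final grid:
  0 0 1 3 0
  0 0 0 0 0
  0 0 0 0 0
  4 0 0 0 0
Max pheromone 4 at (3,0)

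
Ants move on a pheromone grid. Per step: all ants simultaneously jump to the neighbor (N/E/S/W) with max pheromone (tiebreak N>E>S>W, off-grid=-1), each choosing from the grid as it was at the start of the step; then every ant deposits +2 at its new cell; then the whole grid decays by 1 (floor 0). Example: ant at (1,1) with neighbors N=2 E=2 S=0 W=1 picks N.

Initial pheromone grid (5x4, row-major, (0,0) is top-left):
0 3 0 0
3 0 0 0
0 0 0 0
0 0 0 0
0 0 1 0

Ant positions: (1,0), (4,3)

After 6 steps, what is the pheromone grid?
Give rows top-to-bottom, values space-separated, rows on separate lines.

After step 1: ants at (0,0),(4,2)
  1 2 0 0
  2 0 0 0
  0 0 0 0
  0 0 0 0
  0 0 2 0
After step 2: ants at (0,1),(3,2)
  0 3 0 0
  1 0 0 0
  0 0 0 0
  0 0 1 0
  0 0 1 0
After step 3: ants at (0,2),(4,2)
  0 2 1 0
  0 0 0 0
  0 0 0 0
  0 0 0 0
  0 0 2 0
After step 4: ants at (0,1),(3,2)
  0 3 0 0
  0 0 0 0
  0 0 0 0
  0 0 1 0
  0 0 1 0
After step 5: ants at (0,2),(4,2)
  0 2 1 0
  0 0 0 0
  0 0 0 0
  0 0 0 0
  0 0 2 0
After step 6: ants at (0,1),(3,2)
  0 3 0 0
  0 0 0 0
  0 0 0 0
  0 0 1 0
  0 0 1 0

0 3 0 0
0 0 0 0
0 0 0 0
0 0 1 0
0 0 1 0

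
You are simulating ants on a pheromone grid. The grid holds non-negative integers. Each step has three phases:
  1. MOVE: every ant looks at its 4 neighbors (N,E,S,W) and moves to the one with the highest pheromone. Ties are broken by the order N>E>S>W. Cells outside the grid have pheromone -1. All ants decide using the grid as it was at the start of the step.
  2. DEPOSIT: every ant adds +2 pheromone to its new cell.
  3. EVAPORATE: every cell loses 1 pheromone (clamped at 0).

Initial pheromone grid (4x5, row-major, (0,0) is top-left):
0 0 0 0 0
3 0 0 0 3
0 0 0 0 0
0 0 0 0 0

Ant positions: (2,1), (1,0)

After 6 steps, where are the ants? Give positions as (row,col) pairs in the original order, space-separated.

Step 1: ant0:(2,1)->N->(1,1) | ant1:(1,0)->N->(0,0)
  grid max=2 at (1,0)
Step 2: ant0:(1,1)->W->(1,0) | ant1:(0,0)->S->(1,0)
  grid max=5 at (1,0)
Step 3: ant0:(1,0)->N->(0,0) | ant1:(1,0)->N->(0,0)
  grid max=4 at (1,0)
Step 4: ant0:(0,0)->S->(1,0) | ant1:(0,0)->S->(1,0)
  grid max=7 at (1,0)
Step 5: ant0:(1,0)->N->(0,0) | ant1:(1,0)->N->(0,0)
  grid max=6 at (1,0)
Step 6: ant0:(0,0)->S->(1,0) | ant1:(0,0)->S->(1,0)
  grid max=9 at (1,0)

(1,0) (1,0)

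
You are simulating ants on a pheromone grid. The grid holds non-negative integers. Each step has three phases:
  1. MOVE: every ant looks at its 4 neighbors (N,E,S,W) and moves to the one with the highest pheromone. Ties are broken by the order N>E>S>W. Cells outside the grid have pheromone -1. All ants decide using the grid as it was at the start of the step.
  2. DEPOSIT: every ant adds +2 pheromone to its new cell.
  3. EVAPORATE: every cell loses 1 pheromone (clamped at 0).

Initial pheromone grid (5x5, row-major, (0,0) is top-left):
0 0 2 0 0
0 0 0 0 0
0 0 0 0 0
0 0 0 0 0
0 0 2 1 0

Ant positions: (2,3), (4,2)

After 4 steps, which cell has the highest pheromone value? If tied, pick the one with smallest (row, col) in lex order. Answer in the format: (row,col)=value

Step 1: ant0:(2,3)->N->(1,3) | ant1:(4,2)->E->(4,3)
  grid max=2 at (4,3)
Step 2: ant0:(1,3)->N->(0,3) | ant1:(4,3)->W->(4,2)
  grid max=2 at (4,2)
Step 3: ant0:(0,3)->E->(0,4) | ant1:(4,2)->E->(4,3)
  grid max=2 at (4,3)
Step 4: ant0:(0,4)->S->(1,4) | ant1:(4,3)->W->(4,2)
  grid max=2 at (4,2)
Final grid:
  0 0 0 0 0
  0 0 0 0 1
  0 0 0 0 0
  0 0 0 0 0
  0 0 2 1 0
Max pheromone 2 at (4,2)

Answer: (4,2)=2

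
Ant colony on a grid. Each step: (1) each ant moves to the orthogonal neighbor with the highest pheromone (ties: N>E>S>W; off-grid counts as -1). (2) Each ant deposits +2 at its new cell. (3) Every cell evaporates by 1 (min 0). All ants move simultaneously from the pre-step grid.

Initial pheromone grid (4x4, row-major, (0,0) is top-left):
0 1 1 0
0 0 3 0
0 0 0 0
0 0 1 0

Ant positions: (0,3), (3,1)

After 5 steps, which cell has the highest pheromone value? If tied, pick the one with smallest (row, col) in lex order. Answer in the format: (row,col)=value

Answer: (1,2)=6

Derivation:
Step 1: ant0:(0,3)->W->(0,2) | ant1:(3,1)->E->(3,2)
  grid max=2 at (0,2)
Step 2: ant0:(0,2)->S->(1,2) | ant1:(3,2)->N->(2,2)
  grid max=3 at (1,2)
Step 3: ant0:(1,2)->N->(0,2) | ant1:(2,2)->N->(1,2)
  grid max=4 at (1,2)
Step 4: ant0:(0,2)->S->(1,2) | ant1:(1,2)->N->(0,2)
  grid max=5 at (1,2)
Step 5: ant0:(1,2)->N->(0,2) | ant1:(0,2)->S->(1,2)
  grid max=6 at (1,2)
Final grid:
  0 0 4 0
  0 0 6 0
  0 0 0 0
  0 0 0 0
Max pheromone 6 at (1,2)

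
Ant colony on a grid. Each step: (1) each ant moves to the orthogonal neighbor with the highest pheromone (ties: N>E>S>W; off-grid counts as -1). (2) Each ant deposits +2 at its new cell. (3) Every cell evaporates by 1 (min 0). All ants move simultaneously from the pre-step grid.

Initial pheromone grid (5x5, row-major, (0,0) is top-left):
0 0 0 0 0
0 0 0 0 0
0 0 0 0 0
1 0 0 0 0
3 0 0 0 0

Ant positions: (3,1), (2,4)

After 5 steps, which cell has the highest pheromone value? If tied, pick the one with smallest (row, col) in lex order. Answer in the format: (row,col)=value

Answer: (3,0)=2

Derivation:
Step 1: ant0:(3,1)->W->(3,0) | ant1:(2,4)->N->(1,4)
  grid max=2 at (3,0)
Step 2: ant0:(3,0)->S->(4,0) | ant1:(1,4)->N->(0,4)
  grid max=3 at (4,0)
Step 3: ant0:(4,0)->N->(3,0) | ant1:(0,4)->S->(1,4)
  grid max=2 at (3,0)
Step 4: ant0:(3,0)->S->(4,0) | ant1:(1,4)->N->(0,4)
  grid max=3 at (4,0)
Step 5: ant0:(4,0)->N->(3,0) | ant1:(0,4)->S->(1,4)
  grid max=2 at (3,0)
Final grid:
  0 0 0 0 0
  0 0 0 0 1
  0 0 0 0 0
  2 0 0 0 0
  2 0 0 0 0
Max pheromone 2 at (3,0)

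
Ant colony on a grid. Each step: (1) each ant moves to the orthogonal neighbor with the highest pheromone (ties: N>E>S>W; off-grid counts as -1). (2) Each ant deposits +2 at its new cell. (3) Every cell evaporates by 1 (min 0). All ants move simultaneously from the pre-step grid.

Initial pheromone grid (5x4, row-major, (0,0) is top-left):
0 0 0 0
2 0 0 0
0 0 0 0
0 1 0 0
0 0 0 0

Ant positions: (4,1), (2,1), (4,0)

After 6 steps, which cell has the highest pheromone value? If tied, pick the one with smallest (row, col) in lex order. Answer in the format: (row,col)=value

Step 1: ant0:(4,1)->N->(3,1) | ant1:(2,1)->S->(3,1) | ant2:(4,0)->N->(3,0)
  grid max=4 at (3,1)
Step 2: ant0:(3,1)->W->(3,0) | ant1:(3,1)->W->(3,0) | ant2:(3,0)->E->(3,1)
  grid max=5 at (3,1)
Step 3: ant0:(3,0)->E->(3,1) | ant1:(3,0)->E->(3,1) | ant2:(3,1)->W->(3,0)
  grid max=8 at (3,1)
Step 4: ant0:(3,1)->W->(3,0) | ant1:(3,1)->W->(3,0) | ant2:(3,0)->E->(3,1)
  grid max=9 at (3,1)
Step 5: ant0:(3,0)->E->(3,1) | ant1:(3,0)->E->(3,1) | ant2:(3,1)->W->(3,0)
  grid max=12 at (3,1)
Step 6: ant0:(3,1)->W->(3,0) | ant1:(3,1)->W->(3,0) | ant2:(3,0)->E->(3,1)
  grid max=13 at (3,1)
Final grid:
  0 0 0 0
  0 0 0 0
  0 0 0 0
  12 13 0 0
  0 0 0 0
Max pheromone 13 at (3,1)

Answer: (3,1)=13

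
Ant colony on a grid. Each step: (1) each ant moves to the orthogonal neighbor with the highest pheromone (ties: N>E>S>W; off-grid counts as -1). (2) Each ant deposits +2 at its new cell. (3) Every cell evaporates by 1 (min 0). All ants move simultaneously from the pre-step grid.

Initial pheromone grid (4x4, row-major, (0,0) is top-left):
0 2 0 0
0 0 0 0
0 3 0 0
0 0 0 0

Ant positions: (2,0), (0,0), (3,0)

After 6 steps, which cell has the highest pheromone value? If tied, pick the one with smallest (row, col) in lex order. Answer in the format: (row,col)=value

Answer: (2,1)=9

Derivation:
Step 1: ant0:(2,0)->E->(2,1) | ant1:(0,0)->E->(0,1) | ant2:(3,0)->N->(2,0)
  grid max=4 at (2,1)
Step 2: ant0:(2,1)->W->(2,0) | ant1:(0,1)->E->(0,2) | ant2:(2,0)->E->(2,1)
  grid max=5 at (2,1)
Step 3: ant0:(2,0)->E->(2,1) | ant1:(0,2)->W->(0,1) | ant2:(2,1)->W->(2,0)
  grid max=6 at (2,1)
Step 4: ant0:(2,1)->W->(2,0) | ant1:(0,1)->E->(0,2) | ant2:(2,0)->E->(2,1)
  grid max=7 at (2,1)
Step 5: ant0:(2,0)->E->(2,1) | ant1:(0,2)->W->(0,1) | ant2:(2,1)->W->(2,0)
  grid max=8 at (2,1)
Step 6: ant0:(2,1)->W->(2,0) | ant1:(0,1)->E->(0,2) | ant2:(2,0)->E->(2,1)
  grid max=9 at (2,1)
Final grid:
  0 2 1 0
  0 0 0 0
  6 9 0 0
  0 0 0 0
Max pheromone 9 at (2,1)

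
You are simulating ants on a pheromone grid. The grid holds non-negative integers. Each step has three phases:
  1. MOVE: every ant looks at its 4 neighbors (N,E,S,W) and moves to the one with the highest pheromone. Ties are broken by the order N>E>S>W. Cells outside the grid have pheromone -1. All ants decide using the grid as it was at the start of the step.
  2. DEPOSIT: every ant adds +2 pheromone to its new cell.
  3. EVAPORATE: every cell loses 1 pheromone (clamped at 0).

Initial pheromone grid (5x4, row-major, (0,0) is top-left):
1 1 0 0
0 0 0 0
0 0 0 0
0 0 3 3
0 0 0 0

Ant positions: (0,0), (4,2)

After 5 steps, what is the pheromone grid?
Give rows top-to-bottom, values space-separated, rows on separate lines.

After step 1: ants at (0,1),(3,2)
  0 2 0 0
  0 0 0 0
  0 0 0 0
  0 0 4 2
  0 0 0 0
After step 2: ants at (0,2),(3,3)
  0 1 1 0
  0 0 0 0
  0 0 0 0
  0 0 3 3
  0 0 0 0
After step 3: ants at (0,1),(3,2)
  0 2 0 0
  0 0 0 0
  0 0 0 0
  0 0 4 2
  0 0 0 0
After step 4: ants at (0,2),(3,3)
  0 1 1 0
  0 0 0 0
  0 0 0 0
  0 0 3 3
  0 0 0 0
After step 5: ants at (0,1),(3,2)
  0 2 0 0
  0 0 0 0
  0 0 0 0
  0 0 4 2
  0 0 0 0

0 2 0 0
0 0 0 0
0 0 0 0
0 0 4 2
0 0 0 0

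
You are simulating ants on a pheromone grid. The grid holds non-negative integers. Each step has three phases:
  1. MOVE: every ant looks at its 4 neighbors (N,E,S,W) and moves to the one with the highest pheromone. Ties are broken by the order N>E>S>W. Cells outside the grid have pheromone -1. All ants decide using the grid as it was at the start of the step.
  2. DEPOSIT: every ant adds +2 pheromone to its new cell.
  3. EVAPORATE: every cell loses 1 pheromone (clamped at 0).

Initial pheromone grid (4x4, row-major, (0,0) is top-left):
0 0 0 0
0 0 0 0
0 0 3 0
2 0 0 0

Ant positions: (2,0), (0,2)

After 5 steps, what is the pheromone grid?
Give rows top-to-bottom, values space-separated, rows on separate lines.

After step 1: ants at (3,0),(0,3)
  0 0 0 1
  0 0 0 0
  0 0 2 0
  3 0 0 0
After step 2: ants at (2,0),(1,3)
  0 0 0 0
  0 0 0 1
  1 0 1 0
  2 0 0 0
After step 3: ants at (3,0),(0,3)
  0 0 0 1
  0 0 0 0
  0 0 0 0
  3 0 0 0
After step 4: ants at (2,0),(1,3)
  0 0 0 0
  0 0 0 1
  1 0 0 0
  2 0 0 0
After step 5: ants at (3,0),(0,3)
  0 0 0 1
  0 0 0 0
  0 0 0 0
  3 0 0 0

0 0 0 1
0 0 0 0
0 0 0 0
3 0 0 0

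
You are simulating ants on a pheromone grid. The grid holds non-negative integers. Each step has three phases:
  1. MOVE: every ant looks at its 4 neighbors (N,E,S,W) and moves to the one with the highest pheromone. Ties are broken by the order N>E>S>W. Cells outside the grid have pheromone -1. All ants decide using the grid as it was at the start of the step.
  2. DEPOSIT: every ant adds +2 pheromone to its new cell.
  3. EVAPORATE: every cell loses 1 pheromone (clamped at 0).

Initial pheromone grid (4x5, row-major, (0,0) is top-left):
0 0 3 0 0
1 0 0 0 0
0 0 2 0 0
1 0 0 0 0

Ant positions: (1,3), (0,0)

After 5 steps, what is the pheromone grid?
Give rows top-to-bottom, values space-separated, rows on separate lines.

After step 1: ants at (0,3),(1,0)
  0 0 2 1 0
  2 0 0 0 0
  0 0 1 0 0
  0 0 0 0 0
After step 2: ants at (0,2),(0,0)
  1 0 3 0 0
  1 0 0 0 0
  0 0 0 0 0
  0 0 0 0 0
After step 3: ants at (0,3),(1,0)
  0 0 2 1 0
  2 0 0 0 0
  0 0 0 0 0
  0 0 0 0 0
After step 4: ants at (0,2),(0,0)
  1 0 3 0 0
  1 0 0 0 0
  0 0 0 0 0
  0 0 0 0 0
After step 5: ants at (0,3),(1,0)
  0 0 2 1 0
  2 0 0 0 0
  0 0 0 0 0
  0 0 0 0 0

0 0 2 1 0
2 0 0 0 0
0 0 0 0 0
0 0 0 0 0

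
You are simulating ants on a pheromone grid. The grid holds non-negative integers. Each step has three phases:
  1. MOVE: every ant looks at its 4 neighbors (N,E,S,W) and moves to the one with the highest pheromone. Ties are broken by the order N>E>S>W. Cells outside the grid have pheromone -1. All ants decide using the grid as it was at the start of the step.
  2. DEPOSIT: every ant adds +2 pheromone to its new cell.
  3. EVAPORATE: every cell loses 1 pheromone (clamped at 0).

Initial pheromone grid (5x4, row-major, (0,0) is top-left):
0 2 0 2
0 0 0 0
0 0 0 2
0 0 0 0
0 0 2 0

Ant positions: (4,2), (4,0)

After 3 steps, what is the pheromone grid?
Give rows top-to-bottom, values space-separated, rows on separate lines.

After step 1: ants at (3,2),(3,0)
  0 1 0 1
  0 0 0 0
  0 0 0 1
  1 0 1 0
  0 0 1 0
After step 2: ants at (4,2),(2,0)
  0 0 0 0
  0 0 0 0
  1 0 0 0
  0 0 0 0
  0 0 2 0
After step 3: ants at (3,2),(1,0)
  0 0 0 0
  1 0 0 0
  0 0 0 0
  0 0 1 0
  0 0 1 0

0 0 0 0
1 0 0 0
0 0 0 0
0 0 1 0
0 0 1 0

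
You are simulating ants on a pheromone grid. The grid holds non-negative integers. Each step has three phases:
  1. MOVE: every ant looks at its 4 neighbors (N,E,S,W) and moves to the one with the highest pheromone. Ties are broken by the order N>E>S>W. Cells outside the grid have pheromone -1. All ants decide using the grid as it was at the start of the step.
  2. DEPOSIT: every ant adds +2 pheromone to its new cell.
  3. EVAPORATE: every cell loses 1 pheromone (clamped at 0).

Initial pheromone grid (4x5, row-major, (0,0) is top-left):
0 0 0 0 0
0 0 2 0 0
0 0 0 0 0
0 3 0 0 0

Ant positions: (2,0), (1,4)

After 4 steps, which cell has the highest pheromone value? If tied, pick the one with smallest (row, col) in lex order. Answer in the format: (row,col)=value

Step 1: ant0:(2,0)->N->(1,0) | ant1:(1,4)->N->(0,4)
  grid max=2 at (3,1)
Step 2: ant0:(1,0)->N->(0,0) | ant1:(0,4)->S->(1,4)
  grid max=1 at (0,0)
Step 3: ant0:(0,0)->E->(0,1) | ant1:(1,4)->N->(0,4)
  grid max=1 at (0,1)
Step 4: ant0:(0,1)->E->(0,2) | ant1:(0,4)->S->(1,4)
  grid max=1 at (0,2)
Final grid:
  0 0 1 0 0
  0 0 0 0 1
  0 0 0 0 0
  0 0 0 0 0
Max pheromone 1 at (0,2)

Answer: (0,2)=1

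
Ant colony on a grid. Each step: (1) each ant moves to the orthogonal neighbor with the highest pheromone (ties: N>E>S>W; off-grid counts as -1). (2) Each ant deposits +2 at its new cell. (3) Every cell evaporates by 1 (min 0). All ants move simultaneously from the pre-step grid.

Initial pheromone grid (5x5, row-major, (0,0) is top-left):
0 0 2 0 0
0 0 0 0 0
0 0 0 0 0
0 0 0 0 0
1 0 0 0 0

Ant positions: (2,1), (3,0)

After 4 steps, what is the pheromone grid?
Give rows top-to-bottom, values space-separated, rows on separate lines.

After step 1: ants at (1,1),(4,0)
  0 0 1 0 0
  0 1 0 0 0
  0 0 0 0 0
  0 0 0 0 0
  2 0 0 0 0
After step 2: ants at (0,1),(3,0)
  0 1 0 0 0
  0 0 0 0 0
  0 0 0 0 0
  1 0 0 0 0
  1 0 0 0 0
After step 3: ants at (0,2),(4,0)
  0 0 1 0 0
  0 0 0 0 0
  0 0 0 0 0
  0 0 0 0 0
  2 0 0 0 0
After step 4: ants at (0,3),(3,0)
  0 0 0 1 0
  0 0 0 0 0
  0 0 0 0 0
  1 0 0 0 0
  1 0 0 0 0

0 0 0 1 0
0 0 0 0 0
0 0 0 0 0
1 0 0 0 0
1 0 0 0 0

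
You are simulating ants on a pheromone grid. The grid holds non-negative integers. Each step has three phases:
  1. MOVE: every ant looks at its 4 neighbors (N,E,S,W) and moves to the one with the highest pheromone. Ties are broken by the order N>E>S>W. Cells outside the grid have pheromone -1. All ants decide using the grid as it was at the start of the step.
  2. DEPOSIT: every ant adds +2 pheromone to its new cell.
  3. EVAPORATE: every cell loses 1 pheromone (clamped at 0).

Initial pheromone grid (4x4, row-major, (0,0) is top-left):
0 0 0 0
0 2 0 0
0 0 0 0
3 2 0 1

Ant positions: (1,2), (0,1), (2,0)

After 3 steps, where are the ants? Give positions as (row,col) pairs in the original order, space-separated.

Step 1: ant0:(1,2)->W->(1,1) | ant1:(0,1)->S->(1,1) | ant2:(2,0)->S->(3,0)
  grid max=5 at (1,1)
Step 2: ant0:(1,1)->N->(0,1) | ant1:(1,1)->N->(0,1) | ant2:(3,0)->E->(3,1)
  grid max=4 at (1,1)
Step 3: ant0:(0,1)->S->(1,1) | ant1:(0,1)->S->(1,1) | ant2:(3,1)->W->(3,0)
  grid max=7 at (1,1)

(1,1) (1,1) (3,0)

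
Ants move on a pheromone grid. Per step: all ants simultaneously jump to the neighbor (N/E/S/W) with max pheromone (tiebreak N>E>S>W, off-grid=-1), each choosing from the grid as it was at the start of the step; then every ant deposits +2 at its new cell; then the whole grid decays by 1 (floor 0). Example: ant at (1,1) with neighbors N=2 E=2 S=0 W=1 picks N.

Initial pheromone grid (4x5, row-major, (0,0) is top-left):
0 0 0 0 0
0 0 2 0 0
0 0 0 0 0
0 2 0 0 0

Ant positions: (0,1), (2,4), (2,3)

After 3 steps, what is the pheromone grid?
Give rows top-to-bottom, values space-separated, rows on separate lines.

After step 1: ants at (0,2),(1,4),(1,3)
  0 0 1 0 0
  0 0 1 1 1
  0 0 0 0 0
  0 1 0 0 0
After step 2: ants at (1,2),(1,3),(1,4)
  0 0 0 0 0
  0 0 2 2 2
  0 0 0 0 0
  0 0 0 0 0
After step 3: ants at (1,3),(1,4),(1,3)
  0 0 0 0 0
  0 0 1 5 3
  0 0 0 0 0
  0 0 0 0 0

0 0 0 0 0
0 0 1 5 3
0 0 0 0 0
0 0 0 0 0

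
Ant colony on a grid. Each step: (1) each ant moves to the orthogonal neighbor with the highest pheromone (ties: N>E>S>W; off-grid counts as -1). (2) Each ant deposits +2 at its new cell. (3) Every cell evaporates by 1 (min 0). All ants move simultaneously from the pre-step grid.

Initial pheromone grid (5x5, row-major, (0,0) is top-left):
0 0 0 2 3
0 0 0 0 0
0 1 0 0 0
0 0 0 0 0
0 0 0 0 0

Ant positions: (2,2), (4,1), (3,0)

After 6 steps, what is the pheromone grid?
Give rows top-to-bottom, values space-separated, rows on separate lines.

After step 1: ants at (2,1),(3,1),(2,0)
  0 0 0 1 2
  0 0 0 0 0
  1 2 0 0 0
  0 1 0 0 0
  0 0 0 0 0
After step 2: ants at (3,1),(2,1),(2,1)
  0 0 0 0 1
  0 0 0 0 0
  0 5 0 0 0
  0 2 0 0 0
  0 0 0 0 0
After step 3: ants at (2,1),(3,1),(3,1)
  0 0 0 0 0
  0 0 0 0 0
  0 6 0 0 0
  0 5 0 0 0
  0 0 0 0 0
After step 4: ants at (3,1),(2,1),(2,1)
  0 0 0 0 0
  0 0 0 0 0
  0 9 0 0 0
  0 6 0 0 0
  0 0 0 0 0
After step 5: ants at (2,1),(3,1),(3,1)
  0 0 0 0 0
  0 0 0 0 0
  0 10 0 0 0
  0 9 0 0 0
  0 0 0 0 0
After step 6: ants at (3,1),(2,1),(2,1)
  0 0 0 0 0
  0 0 0 0 0
  0 13 0 0 0
  0 10 0 0 0
  0 0 0 0 0

0 0 0 0 0
0 0 0 0 0
0 13 0 0 0
0 10 0 0 0
0 0 0 0 0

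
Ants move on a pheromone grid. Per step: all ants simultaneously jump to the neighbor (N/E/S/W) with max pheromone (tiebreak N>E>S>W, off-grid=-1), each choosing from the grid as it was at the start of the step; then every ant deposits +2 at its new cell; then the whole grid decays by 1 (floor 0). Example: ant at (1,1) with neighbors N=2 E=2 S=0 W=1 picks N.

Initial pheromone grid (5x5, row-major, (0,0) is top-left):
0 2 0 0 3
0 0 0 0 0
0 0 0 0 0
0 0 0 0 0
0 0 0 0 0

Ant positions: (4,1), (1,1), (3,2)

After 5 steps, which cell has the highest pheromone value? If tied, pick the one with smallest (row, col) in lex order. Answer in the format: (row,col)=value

Answer: (0,1)=7

Derivation:
Step 1: ant0:(4,1)->N->(3,1) | ant1:(1,1)->N->(0,1) | ant2:(3,2)->N->(2,2)
  grid max=3 at (0,1)
Step 2: ant0:(3,1)->N->(2,1) | ant1:(0,1)->E->(0,2) | ant2:(2,2)->N->(1,2)
  grid max=2 at (0,1)
Step 3: ant0:(2,1)->N->(1,1) | ant1:(0,2)->W->(0,1) | ant2:(1,2)->N->(0,2)
  grid max=3 at (0,1)
Step 4: ant0:(1,1)->N->(0,1) | ant1:(0,1)->E->(0,2) | ant2:(0,2)->W->(0,1)
  grid max=6 at (0,1)
Step 5: ant0:(0,1)->E->(0,2) | ant1:(0,2)->W->(0,1) | ant2:(0,1)->E->(0,2)
  grid max=7 at (0,1)
Final grid:
  0 7 6 0 0
  0 0 0 0 0
  0 0 0 0 0
  0 0 0 0 0
  0 0 0 0 0
Max pheromone 7 at (0,1)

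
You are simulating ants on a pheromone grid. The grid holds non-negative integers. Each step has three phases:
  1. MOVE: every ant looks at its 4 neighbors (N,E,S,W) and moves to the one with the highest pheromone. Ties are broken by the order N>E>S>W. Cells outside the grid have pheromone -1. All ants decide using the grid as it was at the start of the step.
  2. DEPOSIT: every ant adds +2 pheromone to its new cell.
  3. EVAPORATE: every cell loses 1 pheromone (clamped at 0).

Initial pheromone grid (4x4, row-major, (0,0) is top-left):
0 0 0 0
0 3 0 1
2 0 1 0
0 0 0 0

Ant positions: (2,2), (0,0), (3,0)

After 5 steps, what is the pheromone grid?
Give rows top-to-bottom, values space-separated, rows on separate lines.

After step 1: ants at (1,2),(0,1),(2,0)
  0 1 0 0
  0 2 1 0
  3 0 0 0
  0 0 0 0
After step 2: ants at (1,1),(1,1),(1,0)
  0 0 0 0
  1 5 0 0
  2 0 0 0
  0 0 0 0
After step 3: ants at (1,0),(1,0),(1,1)
  0 0 0 0
  4 6 0 0
  1 0 0 0
  0 0 0 0
After step 4: ants at (1,1),(1,1),(1,0)
  0 0 0 0
  5 9 0 0
  0 0 0 0
  0 0 0 0
After step 5: ants at (1,0),(1,0),(1,1)
  0 0 0 0
  8 10 0 0
  0 0 0 0
  0 0 0 0

0 0 0 0
8 10 0 0
0 0 0 0
0 0 0 0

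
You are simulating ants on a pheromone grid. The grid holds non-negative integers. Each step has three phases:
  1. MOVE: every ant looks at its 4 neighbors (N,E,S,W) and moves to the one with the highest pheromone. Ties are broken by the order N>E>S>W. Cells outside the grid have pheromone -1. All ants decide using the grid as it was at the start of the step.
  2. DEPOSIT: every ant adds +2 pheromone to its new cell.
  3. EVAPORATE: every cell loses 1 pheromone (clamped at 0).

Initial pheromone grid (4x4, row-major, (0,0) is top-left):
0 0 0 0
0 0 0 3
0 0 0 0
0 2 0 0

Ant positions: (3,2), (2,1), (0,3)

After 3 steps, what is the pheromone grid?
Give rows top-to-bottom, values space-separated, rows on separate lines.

After step 1: ants at (3,1),(3,1),(1,3)
  0 0 0 0
  0 0 0 4
  0 0 0 0
  0 5 0 0
After step 2: ants at (2,1),(2,1),(0,3)
  0 0 0 1
  0 0 0 3
  0 3 0 0
  0 4 0 0
After step 3: ants at (3,1),(3,1),(1,3)
  0 0 0 0
  0 0 0 4
  0 2 0 0
  0 7 0 0

0 0 0 0
0 0 0 4
0 2 0 0
0 7 0 0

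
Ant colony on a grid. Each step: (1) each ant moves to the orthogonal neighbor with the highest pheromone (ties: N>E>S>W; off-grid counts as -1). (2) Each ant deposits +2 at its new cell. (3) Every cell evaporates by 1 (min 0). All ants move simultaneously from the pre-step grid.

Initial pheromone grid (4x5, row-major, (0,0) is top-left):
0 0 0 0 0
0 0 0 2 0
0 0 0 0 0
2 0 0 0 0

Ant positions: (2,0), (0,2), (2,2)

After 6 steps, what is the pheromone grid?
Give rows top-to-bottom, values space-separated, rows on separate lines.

After step 1: ants at (3,0),(0,3),(1,2)
  0 0 0 1 0
  0 0 1 1 0
  0 0 0 0 0
  3 0 0 0 0
After step 2: ants at (2,0),(1,3),(1,3)
  0 0 0 0 0
  0 0 0 4 0
  1 0 0 0 0
  2 0 0 0 0
After step 3: ants at (3,0),(0,3),(0,3)
  0 0 0 3 0
  0 0 0 3 0
  0 0 0 0 0
  3 0 0 0 0
After step 4: ants at (2,0),(1,3),(1,3)
  0 0 0 2 0
  0 0 0 6 0
  1 0 0 0 0
  2 0 0 0 0
After step 5: ants at (3,0),(0,3),(0,3)
  0 0 0 5 0
  0 0 0 5 0
  0 0 0 0 0
  3 0 0 0 0
After step 6: ants at (2,0),(1,3),(1,3)
  0 0 0 4 0
  0 0 0 8 0
  1 0 0 0 0
  2 0 0 0 0

0 0 0 4 0
0 0 0 8 0
1 0 0 0 0
2 0 0 0 0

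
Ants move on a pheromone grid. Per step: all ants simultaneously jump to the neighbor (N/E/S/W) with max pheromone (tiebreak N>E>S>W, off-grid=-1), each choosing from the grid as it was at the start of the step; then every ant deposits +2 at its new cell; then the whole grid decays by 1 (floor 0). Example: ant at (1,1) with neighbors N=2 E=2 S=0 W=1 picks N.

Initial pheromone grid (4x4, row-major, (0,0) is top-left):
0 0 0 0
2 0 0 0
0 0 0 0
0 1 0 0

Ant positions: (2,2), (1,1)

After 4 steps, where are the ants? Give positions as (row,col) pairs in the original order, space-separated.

Step 1: ant0:(2,2)->N->(1,2) | ant1:(1,1)->W->(1,0)
  grid max=3 at (1,0)
Step 2: ant0:(1,2)->N->(0,2) | ant1:(1,0)->N->(0,0)
  grid max=2 at (1,0)
Step 3: ant0:(0,2)->E->(0,3) | ant1:(0,0)->S->(1,0)
  grid max=3 at (1,0)
Step 4: ant0:(0,3)->S->(1,3) | ant1:(1,0)->N->(0,0)
  grid max=2 at (1,0)

(1,3) (0,0)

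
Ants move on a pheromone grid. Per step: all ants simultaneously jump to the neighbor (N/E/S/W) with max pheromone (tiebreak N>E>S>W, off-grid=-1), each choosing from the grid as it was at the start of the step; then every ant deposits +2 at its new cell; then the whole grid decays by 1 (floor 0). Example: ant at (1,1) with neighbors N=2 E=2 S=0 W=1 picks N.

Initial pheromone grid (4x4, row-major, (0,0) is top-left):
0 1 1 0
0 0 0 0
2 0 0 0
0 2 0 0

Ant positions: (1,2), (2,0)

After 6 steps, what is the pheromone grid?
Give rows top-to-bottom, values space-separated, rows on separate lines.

After step 1: ants at (0,2),(1,0)
  0 0 2 0
  1 0 0 0
  1 0 0 0
  0 1 0 0
After step 2: ants at (0,3),(2,0)
  0 0 1 1
  0 0 0 0
  2 0 0 0
  0 0 0 0
After step 3: ants at (0,2),(1,0)
  0 0 2 0
  1 0 0 0
  1 0 0 0
  0 0 0 0
After step 4: ants at (0,3),(2,0)
  0 0 1 1
  0 0 0 0
  2 0 0 0
  0 0 0 0
After step 5: ants at (0,2),(1,0)
  0 0 2 0
  1 0 0 0
  1 0 0 0
  0 0 0 0
After step 6: ants at (0,3),(2,0)
  0 0 1 1
  0 0 0 0
  2 0 0 0
  0 0 0 0

0 0 1 1
0 0 0 0
2 0 0 0
0 0 0 0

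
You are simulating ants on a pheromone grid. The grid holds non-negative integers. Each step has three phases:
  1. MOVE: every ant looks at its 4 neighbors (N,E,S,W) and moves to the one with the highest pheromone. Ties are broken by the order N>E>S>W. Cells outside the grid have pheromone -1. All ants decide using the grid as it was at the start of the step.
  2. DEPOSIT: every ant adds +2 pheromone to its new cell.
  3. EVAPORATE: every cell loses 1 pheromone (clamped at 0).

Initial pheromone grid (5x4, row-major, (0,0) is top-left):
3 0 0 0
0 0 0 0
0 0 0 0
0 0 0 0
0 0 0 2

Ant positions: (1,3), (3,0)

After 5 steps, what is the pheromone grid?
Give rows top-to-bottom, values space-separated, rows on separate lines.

After step 1: ants at (0,3),(2,0)
  2 0 0 1
  0 0 0 0
  1 0 0 0
  0 0 0 0
  0 0 0 1
After step 2: ants at (1,3),(1,0)
  1 0 0 0
  1 0 0 1
  0 0 0 0
  0 0 0 0
  0 0 0 0
After step 3: ants at (0,3),(0,0)
  2 0 0 1
  0 0 0 0
  0 0 0 0
  0 0 0 0
  0 0 0 0
After step 4: ants at (1,3),(0,1)
  1 1 0 0
  0 0 0 1
  0 0 0 0
  0 0 0 0
  0 0 0 0
After step 5: ants at (0,3),(0,0)
  2 0 0 1
  0 0 0 0
  0 0 0 0
  0 0 0 0
  0 0 0 0

2 0 0 1
0 0 0 0
0 0 0 0
0 0 0 0
0 0 0 0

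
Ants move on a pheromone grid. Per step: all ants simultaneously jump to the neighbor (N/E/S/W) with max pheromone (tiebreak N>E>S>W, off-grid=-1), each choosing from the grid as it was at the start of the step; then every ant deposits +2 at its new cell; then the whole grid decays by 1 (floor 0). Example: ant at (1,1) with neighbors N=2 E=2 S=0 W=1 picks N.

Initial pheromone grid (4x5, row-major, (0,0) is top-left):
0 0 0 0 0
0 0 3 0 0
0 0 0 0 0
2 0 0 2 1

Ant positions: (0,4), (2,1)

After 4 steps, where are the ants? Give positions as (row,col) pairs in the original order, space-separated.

Step 1: ant0:(0,4)->S->(1,4) | ant1:(2,1)->N->(1,1)
  grid max=2 at (1,2)
Step 2: ant0:(1,4)->N->(0,4) | ant1:(1,1)->E->(1,2)
  grid max=3 at (1,2)
Step 3: ant0:(0,4)->S->(1,4) | ant1:(1,2)->N->(0,2)
  grid max=2 at (1,2)
Step 4: ant0:(1,4)->N->(0,4) | ant1:(0,2)->S->(1,2)
  grid max=3 at (1,2)

(0,4) (1,2)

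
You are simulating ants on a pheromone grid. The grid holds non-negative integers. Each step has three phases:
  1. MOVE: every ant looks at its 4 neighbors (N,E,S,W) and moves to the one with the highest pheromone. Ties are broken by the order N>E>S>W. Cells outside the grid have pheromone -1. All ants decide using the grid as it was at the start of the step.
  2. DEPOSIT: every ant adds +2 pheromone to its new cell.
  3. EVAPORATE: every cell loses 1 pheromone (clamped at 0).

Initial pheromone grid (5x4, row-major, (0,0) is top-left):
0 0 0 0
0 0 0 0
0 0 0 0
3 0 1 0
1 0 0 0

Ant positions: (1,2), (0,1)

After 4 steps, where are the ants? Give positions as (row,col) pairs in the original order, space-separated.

Step 1: ant0:(1,2)->N->(0,2) | ant1:(0,1)->E->(0,2)
  grid max=3 at (0,2)
Step 2: ant0:(0,2)->E->(0,3) | ant1:(0,2)->E->(0,3)
  grid max=3 at (0,3)
Step 3: ant0:(0,3)->W->(0,2) | ant1:(0,3)->W->(0,2)
  grid max=5 at (0,2)
Step 4: ant0:(0,2)->E->(0,3) | ant1:(0,2)->E->(0,3)
  grid max=5 at (0,3)

(0,3) (0,3)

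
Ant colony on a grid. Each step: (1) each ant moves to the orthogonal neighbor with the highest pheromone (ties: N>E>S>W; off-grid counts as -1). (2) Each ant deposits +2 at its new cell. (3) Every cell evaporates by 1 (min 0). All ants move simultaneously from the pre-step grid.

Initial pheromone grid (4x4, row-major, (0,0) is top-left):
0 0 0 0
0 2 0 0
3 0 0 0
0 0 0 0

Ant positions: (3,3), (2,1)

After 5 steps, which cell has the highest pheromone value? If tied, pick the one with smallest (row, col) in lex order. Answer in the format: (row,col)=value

Answer: (2,0)=4

Derivation:
Step 1: ant0:(3,3)->N->(2,3) | ant1:(2,1)->W->(2,0)
  grid max=4 at (2,0)
Step 2: ant0:(2,3)->N->(1,3) | ant1:(2,0)->N->(1,0)
  grid max=3 at (2,0)
Step 3: ant0:(1,3)->N->(0,3) | ant1:(1,0)->S->(2,0)
  grid max=4 at (2,0)
Step 4: ant0:(0,3)->S->(1,3) | ant1:(2,0)->N->(1,0)
  grid max=3 at (2,0)
Step 5: ant0:(1,3)->N->(0,3) | ant1:(1,0)->S->(2,0)
  grid max=4 at (2,0)
Final grid:
  0 0 0 1
  0 0 0 0
  4 0 0 0
  0 0 0 0
Max pheromone 4 at (2,0)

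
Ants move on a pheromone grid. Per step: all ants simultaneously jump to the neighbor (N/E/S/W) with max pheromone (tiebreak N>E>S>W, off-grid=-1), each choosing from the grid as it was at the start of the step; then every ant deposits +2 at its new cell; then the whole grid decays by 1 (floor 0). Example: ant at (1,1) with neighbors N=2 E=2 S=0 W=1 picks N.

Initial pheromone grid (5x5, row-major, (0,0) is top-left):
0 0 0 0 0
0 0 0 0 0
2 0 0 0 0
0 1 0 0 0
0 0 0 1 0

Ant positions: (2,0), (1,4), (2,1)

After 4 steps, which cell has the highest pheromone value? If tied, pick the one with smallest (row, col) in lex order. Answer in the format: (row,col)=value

Answer: (2,0)=6

Derivation:
Step 1: ant0:(2,0)->N->(1,0) | ant1:(1,4)->N->(0,4) | ant2:(2,1)->W->(2,0)
  grid max=3 at (2,0)
Step 2: ant0:(1,0)->S->(2,0) | ant1:(0,4)->S->(1,4) | ant2:(2,0)->N->(1,0)
  grid max=4 at (2,0)
Step 3: ant0:(2,0)->N->(1,0) | ant1:(1,4)->N->(0,4) | ant2:(1,0)->S->(2,0)
  grid max=5 at (2,0)
Step 4: ant0:(1,0)->S->(2,0) | ant1:(0,4)->S->(1,4) | ant2:(2,0)->N->(1,0)
  grid max=6 at (2,0)
Final grid:
  0 0 0 0 0
  4 0 0 0 1
  6 0 0 0 0
  0 0 0 0 0
  0 0 0 0 0
Max pheromone 6 at (2,0)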